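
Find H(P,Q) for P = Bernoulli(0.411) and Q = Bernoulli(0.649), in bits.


H(P,Q) = -p*log2(q) - (1-p)*log2(1-q). -0.411*log2(0.649) = 0.256345; -0.589*log2(0.351) = 0.889659. H(P,Q) = 0.256345 + 0.889659 = 1.146

1.146 bits


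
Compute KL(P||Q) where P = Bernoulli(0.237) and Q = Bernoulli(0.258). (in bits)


KL = p*log2(p/q) + (1-p)*log2((1-p)/(1-q)) = 0.237*log2(0.237/0.258) + 0.763*log2(0.763/0.742) = 0.0017

0.0017 bits


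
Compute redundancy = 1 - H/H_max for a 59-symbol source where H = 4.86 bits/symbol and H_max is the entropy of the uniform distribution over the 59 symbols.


H_max = log2(K) = log2(59) = 5.8826 bits/symbol. Redundancy = 1 - H/H_max = 1 - 4.86/5.8826 = 1 - 0.8262 = 0.1738

0.1738


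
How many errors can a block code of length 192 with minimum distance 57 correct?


Correction capability = floor((d-1)/2) = floor((57-1)/2) = 28

28 errors


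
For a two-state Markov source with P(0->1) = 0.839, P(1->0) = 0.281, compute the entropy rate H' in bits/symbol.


Stationary distribution: pi_0 = p10/(p01+p10) = 0.2509, pi_1 = 0.7491. Entropy rate H' = pi_0*H(p01) + pi_1*H(p10) = 0.2509*0.6367 + 0.7491*0.8568 = 0.8016

0.8016 bits/symbol


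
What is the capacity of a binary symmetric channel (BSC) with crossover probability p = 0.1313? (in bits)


H(p) = -p*log2(p) - (1-p)*log2(1-p) = -0.1313*log2(0.1313) - 0.8687*log2(0.8687) = 0.384586 + 0.176407 = 0.561. C = 1 - H(p) = 1 - 0.561 = 0.439

0.439 bits


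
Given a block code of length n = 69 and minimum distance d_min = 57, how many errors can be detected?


Detection capability = d_min - 1 = 57 - 1 = 56

56 errors


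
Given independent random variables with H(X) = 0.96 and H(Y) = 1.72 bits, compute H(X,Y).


For independent variables, H(X,Y) = H(X) + H(Y) = 0.96 + 1.72 = 2.68

2.68 bits


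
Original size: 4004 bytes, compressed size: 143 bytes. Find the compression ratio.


Ratio = original / compressed = 4004 / 143 = 28.0

28.0


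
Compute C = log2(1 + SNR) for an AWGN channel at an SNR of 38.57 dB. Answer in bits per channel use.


SNR_linear = 10^(38.57/10) = 7194.4898; C = log2(1 + SNR_linear) = log2(1 + 7194.4898) = 12.8129

12.8129 bits/channel use


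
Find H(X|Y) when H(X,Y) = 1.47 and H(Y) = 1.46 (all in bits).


H(X|Y) = H(X,Y) - H(Y) = 1.47 - 1.46 = 0.01

0.01 bits


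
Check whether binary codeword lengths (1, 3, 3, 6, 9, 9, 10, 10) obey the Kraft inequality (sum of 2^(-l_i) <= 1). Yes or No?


Kraft sum = sum(2^(-l_i)) = 0.7715, need <= 1. Result: satisfied (a binary prefix-free code with these lengths exists)

Yes


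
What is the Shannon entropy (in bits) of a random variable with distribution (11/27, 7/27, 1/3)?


H = -sum(p_i * log2(p_i)). Terms: -(11/27)*log2(11/27) = 0.527778; -(7/27)*log2(7/27) = 0.504916; -(1/3)*log2(1/3) = 0.528321. H = 0.527778 + 0.504916 + 0.528321 = 1.561

1.561 bits


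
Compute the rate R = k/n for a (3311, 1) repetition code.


Rate = k/n = 1/3311

1/3311


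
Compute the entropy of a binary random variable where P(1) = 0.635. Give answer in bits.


H = -p*log2(p) - (1-p)*log2(1-p). -0.635*log2(0.635) = 0.416034; -0.365*log2(0.365) = 0.530722. H = 0.416034 + 0.530722 = 0.9468

0.9468 bits


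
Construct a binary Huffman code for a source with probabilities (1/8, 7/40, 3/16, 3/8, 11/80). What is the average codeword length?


Huffman construction (repeatedly merge the two least-probable nodes; each merge adds 1 bit to every symbol beneath it): 1/8 + 11/80 = 21/80; 7/40 + 3/16 = 29/80; 21/80 + 29/80 = 5/8; 3/8 + 5/8 = 1. Resulting codeword lengths (in the order the probabilities were given): (3, 3, 3, 1, 3). L_avg = sum(p_i * l_i) = 1/8*3 + 7/40*3 + 3/16*3 + 3/8*1 + 11/80*3 = 9/4 = 2.25

2.25 bits


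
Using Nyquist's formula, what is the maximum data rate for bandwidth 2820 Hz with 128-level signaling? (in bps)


Rate = 2 * B * log2(M) = 2 * 2820 * 7.0 = 39480.0

39480.0 bps


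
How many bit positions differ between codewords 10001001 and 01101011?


Count differing positions: ^ ^ ^ . . . ^ . = 4 differences

4


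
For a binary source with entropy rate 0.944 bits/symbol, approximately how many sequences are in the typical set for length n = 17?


log2|A_typical| = nH = 17 * 0.944 = 16.048, so |A_typical| ~ 2^16.048 = 6.775e+04

6.775e+04


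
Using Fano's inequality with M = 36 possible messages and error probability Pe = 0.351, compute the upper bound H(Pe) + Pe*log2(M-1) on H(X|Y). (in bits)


H(Pe) = -Pe*log2(Pe) - (1-Pe)*log2(1-Pe) = -0.351*log2(0.351) - 0.649*log2(0.649) = 0.530170 + 0.404788 = 0.935. Pe*log2(M-1) = 0.351*log2(35) = 1.800378. Bound = H(Pe) + Pe*log2(M-1) = 0.530170 + 0.404788 + 1.800378 = 2.7353

2.7353 bits


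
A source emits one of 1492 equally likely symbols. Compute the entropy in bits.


H = log2(n) = log2(1492) = 10.543

10.543 bits


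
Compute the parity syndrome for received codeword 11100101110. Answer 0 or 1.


Syndrome = XOR of all bits = 1 XOR 1 XOR 1 XOR 0 XOR 0 XOR 1 XOR 0 XOR 1 XOR 1 XOR 1 XOR 0 = 1

1


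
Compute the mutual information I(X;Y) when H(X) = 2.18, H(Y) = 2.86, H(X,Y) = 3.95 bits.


I(X;Y) = H(X) + H(Y) - H(X,Y) = 2.18 + 2.86 - 3.95 = 1.09

1.09 bits


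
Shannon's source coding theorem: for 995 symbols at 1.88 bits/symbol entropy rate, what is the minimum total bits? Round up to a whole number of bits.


Minimum bits >= n * H = 995 * 1.88 = 1870.6, rounded up to a whole number of bits = 1871

1871 bits


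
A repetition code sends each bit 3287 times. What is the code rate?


Rate = k/n = 1/3287

1/3287


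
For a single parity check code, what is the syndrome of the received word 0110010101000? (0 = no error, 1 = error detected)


Syndrome = XOR of all bits = 0 XOR 1 XOR 1 XOR 0 XOR 0 XOR 1 XOR 0 XOR 1 XOR 0 XOR 1 XOR 0 XOR 0 XOR 0 = 1

1


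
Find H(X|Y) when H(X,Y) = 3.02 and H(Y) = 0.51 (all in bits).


H(X|Y) = H(X,Y) - H(Y) = 3.02 - 0.51 = 2.51

2.51 bits


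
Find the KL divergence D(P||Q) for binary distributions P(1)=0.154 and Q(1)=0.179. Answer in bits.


KL = p*log2(p/q) + (1-p)*log2((1-p)/(1-q)) = 0.154*log2(0.154/0.179) + 0.846*log2(0.846/0.821) = 0.0032

0.0032 bits


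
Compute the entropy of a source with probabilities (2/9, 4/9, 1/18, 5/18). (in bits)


H = -sum(p_i * log2(p_i)). Terms: -(2/9)*log2(2/9) = 0.482206; -(4/9)*log2(4/9) = 0.519967; -(1/18)*log2(1/18) = 0.231663; -(5/18)*log2(5/18) = 0.513332. H = 0.482206 + 0.519967 + 0.231663 + 0.513332 = 1.7472

1.7472 bits


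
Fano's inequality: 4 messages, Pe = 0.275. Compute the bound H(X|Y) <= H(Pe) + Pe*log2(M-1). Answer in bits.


H(Pe) = -Pe*log2(Pe) - (1-Pe)*log2(1-Pe) = -0.275*log2(0.275) - 0.725*log2(0.725) = 0.512187 + 0.336362 = 0.8485. Pe*log2(M-1) = 0.275*log2(3) = 0.435865. Bound = H(Pe) + Pe*log2(M-1) = 0.512187 + 0.336362 + 0.435865 = 1.2844

1.2844 bits


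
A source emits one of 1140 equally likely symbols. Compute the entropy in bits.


H = log2(n) = log2(1140) = 10.1548

10.1548 bits


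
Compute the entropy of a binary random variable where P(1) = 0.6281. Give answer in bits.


H = -p*log2(p) - (1-p)*log2(1-p). -0.6281*log2(0.6281) = 0.421414; -0.3719*log2(0.3719) = 0.530706. H = 0.421414 + 0.530706 = 0.9521

0.9521 bits


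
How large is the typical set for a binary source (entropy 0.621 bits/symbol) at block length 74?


log2|A_typical| = nH = 74 * 0.621 = 45.954, so |A_typical| ~ 2^45.954 = 6.816e+13

6.816e+13


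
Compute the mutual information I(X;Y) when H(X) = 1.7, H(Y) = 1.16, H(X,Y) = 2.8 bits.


I(X;Y) = H(X) + H(Y) - H(X,Y) = 1.7 + 1.16 - 2.8 = 0.06

0.06 bits


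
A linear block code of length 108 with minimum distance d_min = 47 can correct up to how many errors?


Correction capability = floor((d-1)/2) = floor((47-1)/2) = 23

23 errors


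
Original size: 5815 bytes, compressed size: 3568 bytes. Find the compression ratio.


Ratio = original / compressed = 5815 / 3568 = 1.6298

1.6298


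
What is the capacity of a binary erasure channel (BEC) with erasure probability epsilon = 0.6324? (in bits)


C = 1 - epsilon = 1 - 0.6324 = 0.3676

0.3676 bits


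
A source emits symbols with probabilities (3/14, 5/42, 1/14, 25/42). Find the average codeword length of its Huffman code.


Huffman construction (repeatedly merge the two least-probable nodes; each merge adds 1 bit to every symbol beneath it): 1/14 + 5/42 = 4/21; 4/21 + 3/14 = 17/42; 17/42 + 25/42 = 1. Resulting codeword lengths (in the order the probabilities were given): (2, 3, 3, 1). L_avg = sum(p_i * l_i) = 3/14*2 + 5/42*3 + 1/14*3 + 25/42*1 = 67/42 = 1.5952

1.5952 bits


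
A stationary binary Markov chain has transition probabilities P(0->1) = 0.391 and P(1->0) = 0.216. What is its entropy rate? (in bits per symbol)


Stationary distribution: pi_0 = p10/(p01+p10) = 0.3558, pi_1 = 0.6442. Entropy rate H' = pi_0*H(p01) + pi_1*H(p10) = 0.3558*0.9654 + 0.6442*0.7528 = 0.8285

0.8285 bits/symbol


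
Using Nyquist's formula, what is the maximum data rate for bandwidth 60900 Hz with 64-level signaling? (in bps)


Rate = 2 * B * log2(M) = 2 * 60900 * 6.0 = 730800.0

730800.0 bps


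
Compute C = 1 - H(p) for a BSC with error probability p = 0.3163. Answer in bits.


H(p) = -p*log2(p) - (1-p)*log2(1-p) = -0.3163*log2(0.3163) - 0.6837*log2(0.6837) = 0.525259 + 0.375054 = 0.9003. C = 1 - H(p) = 1 - 0.9003 = 0.0997

0.0997 bits


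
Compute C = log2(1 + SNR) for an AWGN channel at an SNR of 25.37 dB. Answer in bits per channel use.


SNR_linear = 10^(25.37/10) = 344.3499; C = log2(1 + SNR_linear) = log2(1 + 344.3499) = 8.4319

8.4319 bits/channel use


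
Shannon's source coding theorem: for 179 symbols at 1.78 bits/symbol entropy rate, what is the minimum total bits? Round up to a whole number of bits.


Minimum bits >= n * H = 179 * 1.78 = 318.62, rounded up to a whole number of bits = 319

319 bits


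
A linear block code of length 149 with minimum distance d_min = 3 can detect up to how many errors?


Detection capability = d_min - 1 = 3 - 1 = 2

2 errors


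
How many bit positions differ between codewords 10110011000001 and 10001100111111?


Count differing positions: . . ^ ^ ^ ^ ^ ^ ^ ^ ^ ^ ^ . = 11 differences

11


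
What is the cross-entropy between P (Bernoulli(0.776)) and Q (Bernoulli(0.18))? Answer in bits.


H(P,Q) = -p*log2(q) - (1-p)*log2(1-q). -0.776*log2(0.18) = 1.919771; -0.224*log2(0.82) = 0.064132. H(P,Q) = 1.919771 + 0.064132 = 1.9839

1.9839 bits


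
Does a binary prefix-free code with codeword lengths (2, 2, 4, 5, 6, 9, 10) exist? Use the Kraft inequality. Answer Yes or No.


Kraft sum = sum(2^(-l_i)) = 0.6123, need <= 1. Result: satisfied (a binary prefix-free code with these lengths exists)

Yes


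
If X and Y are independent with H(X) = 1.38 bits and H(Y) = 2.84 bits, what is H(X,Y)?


For independent variables, H(X,Y) = H(X) + H(Y) = 1.38 + 2.84 = 4.22

4.22 bits


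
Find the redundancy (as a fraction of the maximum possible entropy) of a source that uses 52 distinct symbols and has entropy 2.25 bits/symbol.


H_max = log2(K) = log2(52) = 5.7004 bits/symbol. Redundancy = 1 - H/H_max = 1 - 2.25/5.7004 = 1 - 0.3947 = 0.6053

0.6053


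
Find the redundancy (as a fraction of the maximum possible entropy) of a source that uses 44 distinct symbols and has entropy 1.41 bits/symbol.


H_max = log2(K) = log2(44) = 5.4594 bits/symbol. Redundancy = 1 - H/H_max = 1 - 1.41/5.4594 = 1 - 0.2583 = 0.7417

0.7417


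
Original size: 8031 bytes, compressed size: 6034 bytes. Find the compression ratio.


Ratio = original / compressed = 8031 / 6034 = 1.331

1.331


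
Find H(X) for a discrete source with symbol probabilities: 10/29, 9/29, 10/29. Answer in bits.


H = -sum(p_i * log2(p_i)). Terms: -(10/29)*log2(10/29) = 0.529673; -(9/29)*log2(9/29) = 0.523879; -(10/29)*log2(10/29) = 0.529673. H = 0.529673 + 0.523879 + 0.529673 = 1.5832

1.5832 bits


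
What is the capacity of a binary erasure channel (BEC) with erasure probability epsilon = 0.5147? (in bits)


C = 1 - epsilon = 1 - 0.5147 = 0.4853

0.4853 bits


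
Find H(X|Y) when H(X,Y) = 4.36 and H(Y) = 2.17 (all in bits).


H(X|Y) = H(X,Y) - H(Y) = 4.36 - 2.17 = 2.19

2.19 bits


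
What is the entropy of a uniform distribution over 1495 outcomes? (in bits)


H = log2(n) = log2(1495) = 10.5459

10.5459 bits


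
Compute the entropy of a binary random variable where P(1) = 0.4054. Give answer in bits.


H = -p*log2(p) - (1-p)*log2(1-p). -0.4054*log2(0.4054) = 0.528067; -0.5946*log2(0.5946) = 0.445955. H = 0.528067 + 0.445955 = 0.974

0.974 bits


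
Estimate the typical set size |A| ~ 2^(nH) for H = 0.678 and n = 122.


log2|A_typical| = nH = 122 * 0.678 = 82.716, so |A_typical| ~ 2^82.716 = 7.943e+24

7.943e+24


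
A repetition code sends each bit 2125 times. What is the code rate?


Rate = k/n = 1/2125

1/2125


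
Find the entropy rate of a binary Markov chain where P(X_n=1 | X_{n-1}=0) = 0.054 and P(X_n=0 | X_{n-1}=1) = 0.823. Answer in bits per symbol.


Stationary distribution: pi_0 = p10/(p01+p10) = 0.9384, pi_1 = 0.0616. Entropy rate H' = pi_0*H(p01) + pi_1*H(p10) = 0.9384*0.3032 + 0.0616*0.6735 = 0.326

0.326 bits/symbol


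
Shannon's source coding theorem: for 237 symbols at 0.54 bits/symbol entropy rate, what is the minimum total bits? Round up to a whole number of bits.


Minimum bits >= n * H = 237 * 0.54 = 127.98, rounded up to a whole number of bits = 128

128 bits


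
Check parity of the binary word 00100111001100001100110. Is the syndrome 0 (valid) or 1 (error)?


Syndrome = XOR of all bits = 0 XOR 0 XOR 1 XOR 0 XOR 0 XOR 1 XOR 1 XOR 1 XOR 0 XOR 0 XOR 1 XOR 1 XOR 0 XOR 0 XOR 0 XOR 0 XOR 1 XOR 1 XOR 0 XOR 0 XOR 1 XOR 1 XOR 0 = 0

0


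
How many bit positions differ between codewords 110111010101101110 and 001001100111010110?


Count differing positions: ^ ^ ^ ^ ^ . ^ ^ . . ^ . ^ ^ ^ . . . = 11 differences

11


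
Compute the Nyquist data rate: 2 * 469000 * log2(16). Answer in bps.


Rate = 2 * B * log2(M) = 2 * 469000 * 4.0 = 3752000.0

3752000.0 bps


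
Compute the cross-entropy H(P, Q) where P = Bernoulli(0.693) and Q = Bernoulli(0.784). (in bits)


H(P,Q) = -p*log2(q) - (1-p)*log2(1-q). -0.693*log2(0.784) = 0.243295; -0.307*log2(0.216) = 0.678745. H(P,Q) = 0.243295 + 0.678745 = 0.922

0.922 bits


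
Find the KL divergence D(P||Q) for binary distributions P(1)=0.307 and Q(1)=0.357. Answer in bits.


KL = p*log2(p/q) + (1-p)*log2((1-p)/(1-q)) = 0.307*log2(0.307/0.357) + 0.693*log2(0.693/0.643) = 0.008

0.008 bits


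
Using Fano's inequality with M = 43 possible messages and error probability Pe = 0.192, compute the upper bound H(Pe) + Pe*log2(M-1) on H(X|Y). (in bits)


H(Pe) = -Pe*log2(Pe) - (1-Pe)*log2(1-Pe) = -0.192*log2(0.192) - 0.808*log2(0.808) = 0.457118 + 0.248519 = 0.7056. Pe*log2(M-1) = 0.192*log2(42) = 1.035325. Bound = H(Pe) + Pe*log2(M-1) = 0.457118 + 0.248519 + 1.035325 = 1.741

1.741 bits


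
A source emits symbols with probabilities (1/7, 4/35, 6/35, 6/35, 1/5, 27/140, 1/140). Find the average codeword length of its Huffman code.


Huffman construction (repeatedly merge the two least-probable nodes; each merge adds 1 bit to every symbol beneath it): 1/140 + 4/35 = 17/140; 17/140 + 1/7 = 37/140; 6/35 + 6/35 = 12/35; 27/140 + 1/5 = 11/28; 37/140 + 12/35 = 17/28; 11/28 + 17/28 = 1. Resulting codeword lengths (in the order the probabilities were given): (3, 4, 3, 3, 2, 2, 4). L_avg = sum(p_i * l_i) = 1/7*3 + 4/35*4 + 6/35*3 + 6/35*3 + 1/5*2 + 27/140*2 + 1/140*4 = 191/70 = 2.7286

2.7286 bits


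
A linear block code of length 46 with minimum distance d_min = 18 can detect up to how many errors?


Detection capability = d_min - 1 = 18 - 1 = 17

17 errors


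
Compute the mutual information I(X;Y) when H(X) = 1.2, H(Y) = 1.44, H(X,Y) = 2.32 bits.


I(X;Y) = H(X) + H(Y) - H(X,Y) = 1.2 + 1.44 - 2.32 = 0.32

0.32 bits


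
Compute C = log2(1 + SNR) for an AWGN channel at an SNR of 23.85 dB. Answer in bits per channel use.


SNR_linear = 10^(23.85/10) = 242.661; C = log2(1 + SNR_linear) = log2(1 + 242.661) = 7.9287

7.9287 bits/channel use


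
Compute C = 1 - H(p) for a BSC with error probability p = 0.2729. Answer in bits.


H(p) = -p*log2(p) - (1-p)*log2(1-p) = -0.2729*log2(0.2729) - 0.7271*log2(0.7271) = 0.511293 + 0.334302 = 0.8456. C = 1 - H(p) = 1 - 0.8456 = 0.1544

0.1544 bits


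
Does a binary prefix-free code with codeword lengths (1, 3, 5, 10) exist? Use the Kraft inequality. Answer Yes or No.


Kraft sum = sum(2^(-l_i)) = 0.6572, need <= 1. Result: satisfied (a binary prefix-free code with these lengths exists)

Yes


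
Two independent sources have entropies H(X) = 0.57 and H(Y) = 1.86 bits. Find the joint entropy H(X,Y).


For independent variables, H(X,Y) = H(X) + H(Y) = 0.57 + 1.86 = 2.43

2.43 bits


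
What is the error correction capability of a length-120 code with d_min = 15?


Correction capability = floor((d-1)/2) = floor((15-1)/2) = 7

7 errors


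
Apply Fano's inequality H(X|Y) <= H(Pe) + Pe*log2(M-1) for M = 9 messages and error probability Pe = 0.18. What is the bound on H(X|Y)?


H(Pe) = -Pe*log2(Pe) - (1-Pe)*log2(1-Pe) = -0.18*log2(0.18) - 0.82*log2(0.82) = 0.445308 + 0.234769 = 0.6801. Pe*log2(M-1) = 0.18*log2(8) = 0.540000. Bound = H(Pe) + Pe*log2(M-1) = 0.445308 + 0.234769 + 0.540000 = 1.2201

1.2201 bits


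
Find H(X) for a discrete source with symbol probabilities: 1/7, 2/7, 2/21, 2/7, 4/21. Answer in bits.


H = -sum(p_i * log2(p_i)). Terms: -(1/7)*log2(1/7) = 0.401051; -(2/7)*log2(2/7) = 0.516387; -(2/21)*log2(2/21) = 0.323078; -(2/7)*log2(2/7) = 0.516387; -(4/21)*log2(4/21) = 0.455680. H = 0.401051 + 0.516387 + 0.323078 + 0.516387 + 0.455680 = 2.2126

2.2126 bits


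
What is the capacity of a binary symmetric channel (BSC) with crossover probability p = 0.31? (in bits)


H(p) = -p*log2(p) - (1-p)*log2(1-p) = -0.31*log2(0.31) - 0.69*log2(0.69) = 0.523795 + 0.369379 = 0.8932. C = 1 - H(p) = 1 - 0.8932 = 0.1068

0.1068 bits


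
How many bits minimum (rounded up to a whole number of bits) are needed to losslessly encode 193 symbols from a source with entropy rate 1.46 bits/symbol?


Minimum bits >= n * H = 193 * 1.46 = 281.78, rounded up to a whole number of bits = 282

282 bits


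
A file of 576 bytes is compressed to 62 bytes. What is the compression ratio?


Ratio = original / compressed = 576 / 62 = 9.2903

9.2903


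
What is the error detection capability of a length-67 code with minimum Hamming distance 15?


Detection capability = d_min - 1 = 15 - 1 = 14

14 errors


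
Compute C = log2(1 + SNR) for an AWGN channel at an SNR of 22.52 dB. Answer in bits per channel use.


SNR_linear = 10^(22.52/10) = 178.6488; C = log2(1 + SNR_linear) = log2(1 + 178.6488) = 7.489

7.489 bits/channel use


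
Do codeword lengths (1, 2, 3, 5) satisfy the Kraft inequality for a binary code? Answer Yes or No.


Kraft sum = sum(2^(-l_i)) = 0.9062, need <= 1. Result: satisfied (a binary prefix-free code with these lengths exists)

Yes


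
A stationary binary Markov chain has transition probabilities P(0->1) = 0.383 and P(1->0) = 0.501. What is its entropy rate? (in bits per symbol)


Stationary distribution: pi_0 = p10/(p01+p10) = 0.5667, pi_1 = 0.4333. Entropy rate H' = pi_0*H(p01) + pi_1*H(p10) = 0.5667*0.9601 + 0.4333*1.0 = 0.9774

0.9774 bits/symbol


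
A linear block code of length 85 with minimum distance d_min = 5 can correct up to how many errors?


Correction capability = floor((d-1)/2) = floor((5-1)/2) = 2

2 errors


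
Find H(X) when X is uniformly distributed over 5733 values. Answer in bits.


H = log2(n) = log2(5733) = 12.4851

12.4851 bits


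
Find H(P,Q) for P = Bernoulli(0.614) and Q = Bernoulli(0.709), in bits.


H(P,Q) = -p*log2(q) - (1-p)*log2(1-q). -0.614*log2(0.709) = 0.304631; -0.386*log2(0.291) = 0.687431. H(P,Q) = 0.304631 + 0.687431 = 0.9921

0.9921 bits


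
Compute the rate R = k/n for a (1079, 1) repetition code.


Rate = k/n = 1/1079

1/1079


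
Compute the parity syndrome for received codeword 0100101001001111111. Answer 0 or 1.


Syndrome = XOR of all bits = 0 XOR 1 XOR 0 XOR 0 XOR 1 XOR 0 XOR 1 XOR 0 XOR 0 XOR 1 XOR 0 XOR 0 XOR 1 XOR 1 XOR 1 XOR 1 XOR 1 XOR 1 XOR 1 = 1

1


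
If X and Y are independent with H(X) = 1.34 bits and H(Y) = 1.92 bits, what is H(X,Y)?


For independent variables, H(X,Y) = H(X) + H(Y) = 1.34 + 1.92 = 3.26

3.26 bits


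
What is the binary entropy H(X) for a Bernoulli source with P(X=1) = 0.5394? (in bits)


H = -p*log2(p) - (1-p)*log2(1-p). -0.5394*log2(0.5394) = 0.480375; -0.4606*log2(0.4606) = 0.515141. H = 0.480375 + 0.515141 = 0.9955

0.9955 bits


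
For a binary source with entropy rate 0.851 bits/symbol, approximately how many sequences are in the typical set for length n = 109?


log2|A_typical| = nH = 109 * 0.851 = 92.759, so |A_typical| ~ 2^92.759 = 8.380e+27

8.380e+27


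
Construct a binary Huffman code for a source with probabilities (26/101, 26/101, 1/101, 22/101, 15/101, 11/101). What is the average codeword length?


Huffman construction (repeatedly merge the two least-probable nodes; each merge adds 1 bit to every symbol beneath it): 1/101 + 11/101 = 12/101; 12/101 + 15/101 = 27/101; 22/101 + 26/101 = 48/101; 26/101 + 27/101 = 53/101; 48/101 + 53/101 = 1. Resulting codeword lengths (in the order the probabilities were given): (2, 2, 4, 2, 3, 4). L_avg = sum(p_i * l_i) = 26/101*2 + 26/101*2 + 1/101*4 + 22/101*2 + 15/101*3 + 11/101*4 = 241/101 = 2.3861

2.3861 bits


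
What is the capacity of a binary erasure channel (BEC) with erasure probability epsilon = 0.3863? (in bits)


C = 1 - epsilon = 1 - 0.3863 = 0.6137

0.6137 bits


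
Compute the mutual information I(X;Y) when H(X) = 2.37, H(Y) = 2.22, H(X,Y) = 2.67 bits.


I(X;Y) = H(X) + H(Y) - H(X,Y) = 2.37 + 2.22 - 2.67 = 1.92

1.92 bits


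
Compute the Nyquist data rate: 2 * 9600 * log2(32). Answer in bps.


Rate = 2 * B * log2(M) = 2 * 9600 * 5.0 = 96000.0

96000.0 bps


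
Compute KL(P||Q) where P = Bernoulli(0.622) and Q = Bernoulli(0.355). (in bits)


KL = p*log2(p/q) + (1-p)*log2((1-p)/(1-q)) = 0.622*log2(0.622/0.355) + 0.378*log2(0.378/0.645) = 0.2119

0.2119 bits


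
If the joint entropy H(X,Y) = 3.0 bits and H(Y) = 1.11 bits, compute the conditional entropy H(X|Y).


H(X|Y) = H(X,Y) - H(Y) = 3.0 - 1.11 = 1.89

1.89 bits


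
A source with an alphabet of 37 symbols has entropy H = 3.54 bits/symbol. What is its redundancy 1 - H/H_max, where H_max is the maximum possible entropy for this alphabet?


H_max = log2(K) = log2(37) = 5.2095 bits/symbol. Redundancy = 1 - H/H_max = 1 - 3.54/5.2095 = 1 - 0.6795 = 0.3205

0.3205


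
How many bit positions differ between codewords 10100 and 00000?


Count differing positions: ^ . ^ . . = 2 differences

2


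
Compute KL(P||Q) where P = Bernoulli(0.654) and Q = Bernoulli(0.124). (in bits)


KL = p*log2(p/q) + (1-p)*log2((1-p)/(1-q)) = 0.654*log2(0.654/0.124) + 0.346*log2(0.346/0.876) = 1.1052

1.1052 bits


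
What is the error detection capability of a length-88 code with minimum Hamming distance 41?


Detection capability = d_min - 1 = 41 - 1 = 40

40 errors


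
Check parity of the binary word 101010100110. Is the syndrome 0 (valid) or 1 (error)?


Syndrome = XOR of all bits = 1 XOR 0 XOR 1 XOR 0 XOR 1 XOR 0 XOR 1 XOR 0 XOR 0 XOR 1 XOR 1 XOR 0 = 0

0


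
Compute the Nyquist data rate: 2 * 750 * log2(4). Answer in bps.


Rate = 2 * B * log2(M) = 2 * 750 * 2.0 = 3000.0

3000.0 bps


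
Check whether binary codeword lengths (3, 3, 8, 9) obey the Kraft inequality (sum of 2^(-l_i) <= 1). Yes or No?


Kraft sum = sum(2^(-l_i)) = 0.2559, need <= 1. Result: satisfied (a binary prefix-free code with these lengths exists)

Yes


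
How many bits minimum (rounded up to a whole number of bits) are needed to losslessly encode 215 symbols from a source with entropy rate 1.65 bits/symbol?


Minimum bits >= n * H = 215 * 1.65 = 354.75, rounded up to a whole number of bits = 355

355 bits


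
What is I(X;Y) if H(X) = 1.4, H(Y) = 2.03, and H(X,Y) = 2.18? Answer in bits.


I(X;Y) = H(X) + H(Y) - H(X,Y) = 1.4 + 2.03 - 2.18 = 1.25

1.25 bits


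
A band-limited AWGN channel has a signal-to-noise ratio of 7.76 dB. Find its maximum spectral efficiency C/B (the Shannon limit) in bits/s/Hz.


SNR_linear = 10^(7.76/10) = 5.9704; C/B = log2(1 + SNR_linear) = log2(1 + 5.9704) = 2.8012

2.8012 bits/s/Hz


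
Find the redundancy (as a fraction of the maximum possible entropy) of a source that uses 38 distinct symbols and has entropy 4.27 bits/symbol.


H_max = log2(K) = log2(38) = 5.2479 bits/symbol. Redundancy = 1 - H/H_max = 1 - 4.27/5.2479 = 1 - 0.8137 = 0.1863

0.1863


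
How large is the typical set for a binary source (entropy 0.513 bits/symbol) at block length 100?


log2|A_typical| = nH = 100 * 0.513 = 51.3, so |A_typical| ~ 2^51.3 = 2.772e+15

2.772e+15


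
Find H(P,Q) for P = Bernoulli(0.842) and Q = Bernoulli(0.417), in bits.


H(P,Q) = -p*log2(q) - (1-p)*log2(1-q). -0.842*log2(0.417) = 1.062504; -0.158*log2(0.583) = 0.122992. H(P,Q) = 1.062504 + 0.122992 = 1.1855

1.1855 bits


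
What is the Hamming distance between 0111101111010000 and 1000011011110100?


Count differing positions: ^ ^ ^ ^ ^ ^ . ^ . . ^ . . ^ . . = 9 differences

9


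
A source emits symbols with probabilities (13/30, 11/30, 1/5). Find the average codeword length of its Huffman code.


Huffman construction (repeatedly merge the two least-probable nodes; each merge adds 1 bit to every symbol beneath it): 1/5 + 11/30 = 17/30; 13/30 + 17/30 = 1. Resulting codeword lengths (in the order the probabilities were given): (1, 2, 2). L_avg = sum(p_i * l_i) = 13/30*1 + 11/30*2 + 1/5*2 = 47/30 = 1.5667

1.5667 bits


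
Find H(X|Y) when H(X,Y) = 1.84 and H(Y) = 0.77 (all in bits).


H(X|Y) = H(X,Y) - H(Y) = 1.84 - 0.77 = 1.07

1.07 bits


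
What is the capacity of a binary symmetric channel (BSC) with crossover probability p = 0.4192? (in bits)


H(p) = -p*log2(p) - (1-p)*log2(1-p) = -0.4192*log2(0.4192) - 0.5808*log2(0.5808) = 0.525798 + 0.455281 = 0.9811. C = 1 - H(p) = 1 - 0.9811 = 0.0189

0.0189 bits


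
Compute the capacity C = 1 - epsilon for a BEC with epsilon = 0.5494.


C = 1 - epsilon = 1 - 0.5494 = 0.4506

0.4506 bits


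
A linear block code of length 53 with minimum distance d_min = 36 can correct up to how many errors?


Correction capability = floor((d-1)/2) = floor((36-1)/2) = 17

17 errors


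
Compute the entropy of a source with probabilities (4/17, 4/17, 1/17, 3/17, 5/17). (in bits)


H = -sum(p_i * log2(p_i)). Terms: -(4/17)*log2(4/17) = 0.491168; -(4/17)*log2(4/17) = 0.491168; -(1/17)*log2(1/17) = 0.240439; -(3/17)*log2(3/17) = 0.441618; -(5/17)*log2(5/17) = 0.519275. H = 0.491168 + 0.491168 + 0.240439 + 0.441618 + 0.519275 = 2.1837

2.1837 bits


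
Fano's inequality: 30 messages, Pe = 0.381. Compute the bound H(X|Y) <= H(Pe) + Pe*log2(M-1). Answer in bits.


H(Pe) = -Pe*log2(Pe) - (1-Pe)*log2(1-Pe) = -0.381*log2(0.381) - 0.619*log2(0.619) = 0.530404 + 0.428341 = 0.9587. Pe*log2(M-1) = 0.381*log2(29) = 1.850891. Bound = H(Pe) + Pe*log2(M-1) = 0.530404 + 0.428341 + 1.850891 = 2.8096

2.8096 bits


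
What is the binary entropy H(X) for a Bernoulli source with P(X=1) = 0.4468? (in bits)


H = -p*log2(p) - (1-p)*log2(1-p). -0.4468*log2(0.4468) = 0.519315; -0.5532*log2(0.5532) = 0.472503. H = 0.519315 + 0.472503 = 0.9918

0.9918 bits


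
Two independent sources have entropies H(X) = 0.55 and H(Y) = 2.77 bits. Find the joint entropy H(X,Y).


For independent variables, H(X,Y) = H(X) + H(Y) = 0.55 + 2.77 = 3.32

3.32 bits


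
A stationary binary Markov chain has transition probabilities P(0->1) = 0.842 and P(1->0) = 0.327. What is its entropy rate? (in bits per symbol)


Stationary distribution: pi_0 = p10/(p01+p10) = 0.2797, pi_1 = 0.7203. Entropy rate H' = pi_0*H(p01) + pi_1*H(p10) = 0.2797*0.6295 + 0.7203*0.9118 = 0.8329

0.8329 bits/symbol


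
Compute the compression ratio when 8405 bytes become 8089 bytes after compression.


Ratio = original / compressed = 8405 / 8089 = 1.0391

1.0391


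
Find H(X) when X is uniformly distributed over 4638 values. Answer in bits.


H = log2(n) = log2(4638) = 12.1793

12.1793 bits


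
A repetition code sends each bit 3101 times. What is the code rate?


Rate = k/n = 1/3101

1/3101


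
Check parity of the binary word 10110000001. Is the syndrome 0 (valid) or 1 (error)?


Syndrome = XOR of all bits = 1 XOR 0 XOR 1 XOR 1 XOR 0 XOR 0 XOR 0 XOR 0 XOR 0 XOR 0 XOR 1 = 0

0


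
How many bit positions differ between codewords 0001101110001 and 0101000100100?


Count differing positions: . ^ . . ^ . ^ . ^ . ^ . ^ = 6 differences

6


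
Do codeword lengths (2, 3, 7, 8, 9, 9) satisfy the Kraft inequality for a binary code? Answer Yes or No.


Kraft sum = sum(2^(-l_i)) = 0.3906, need <= 1. Result: satisfied (a binary prefix-free code with these lengths exists)

Yes


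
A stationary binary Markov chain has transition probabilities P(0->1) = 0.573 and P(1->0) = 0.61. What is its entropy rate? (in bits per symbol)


Stationary distribution: pi_0 = p10/(p01+p10) = 0.5156, pi_1 = 0.4844. Entropy rate H' = pi_0*H(p01) + pi_1*H(p10) = 0.5156*0.9846 + 0.4844*0.9648 = 0.975

0.975 bits/symbol


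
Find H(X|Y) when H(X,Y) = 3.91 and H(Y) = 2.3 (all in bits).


H(X|Y) = H(X,Y) - H(Y) = 3.91 - 2.3 = 1.61

1.61 bits


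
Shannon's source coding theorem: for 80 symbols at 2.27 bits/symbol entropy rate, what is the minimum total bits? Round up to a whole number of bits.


Minimum bits >= n * H = 80 * 2.27 = 181.6, rounded up to a whole number of bits = 182

182 bits


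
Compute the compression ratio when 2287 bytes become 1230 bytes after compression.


Ratio = original / compressed = 2287 / 1230 = 1.8593

1.8593


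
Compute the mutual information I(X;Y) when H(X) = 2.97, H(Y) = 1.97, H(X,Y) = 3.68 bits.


I(X;Y) = H(X) + H(Y) - H(X,Y) = 2.97 + 1.97 - 3.68 = 1.26

1.26 bits


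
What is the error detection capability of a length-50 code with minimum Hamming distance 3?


Detection capability = d_min - 1 = 3 - 1 = 2

2 errors


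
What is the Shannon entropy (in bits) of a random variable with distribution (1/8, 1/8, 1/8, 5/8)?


H = -sum(p_i * log2(p_i)). Terms: -(1/8)*log2(1/8) = 0.375000; -(1/8)*log2(1/8) = 0.375000; -(1/8)*log2(1/8) = 0.375000; -(5/8)*log2(5/8) = 0.423795. H = 0.375000 + 0.375000 + 0.375000 + 0.423795 = 1.5488

1.5488 bits


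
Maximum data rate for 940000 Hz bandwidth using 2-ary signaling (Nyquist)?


Rate = 2 * B * log2(M) = 2 * 940000 * 1.0 = 1880000.0

1880000.0 bps


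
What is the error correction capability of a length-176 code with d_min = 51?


Correction capability = floor((d-1)/2) = floor((51-1)/2) = 25

25 errors


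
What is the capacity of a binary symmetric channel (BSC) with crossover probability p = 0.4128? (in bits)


H(p) = -p*log2(p) - (1-p)*log2(1-p) = -0.4128*log2(0.4128) - 0.5872*log2(0.5872) = 0.526933 + 0.451014 = 0.9779. C = 1 - H(p) = 1 - 0.9779 = 0.0221

0.0221 bits


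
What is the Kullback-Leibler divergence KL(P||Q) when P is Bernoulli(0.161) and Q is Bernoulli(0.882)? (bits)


KL = p*log2(p/q) + (1-p)*log2((1-p)/(1-q)) = 0.161*log2(0.161/0.882) + 0.839*log2(0.839/0.118) = 1.9792

1.9792 bits


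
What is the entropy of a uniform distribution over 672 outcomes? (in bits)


H = log2(n) = log2(672) = 9.3923

9.3923 bits


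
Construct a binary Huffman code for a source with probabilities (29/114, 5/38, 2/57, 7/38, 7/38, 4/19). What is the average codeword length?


Huffman construction (repeatedly merge the two least-probable nodes; each merge adds 1 bit to every symbol beneath it): 2/57 + 5/38 = 1/6; 1/6 + 7/38 = 20/57; 7/38 + 4/19 = 15/38; 29/114 + 20/57 = 23/38; 15/38 + 23/38 = 1. Resulting codeword lengths (in the order the probabilities were given): (2, 4, 4, 3, 2, 2). L_avg = sum(p_i * l_i) = 29/114*2 + 5/38*4 + 2/57*4 + 7/38*3 + 7/38*2 + 4/19*2 = 287/114 = 2.5175

2.5175 bits


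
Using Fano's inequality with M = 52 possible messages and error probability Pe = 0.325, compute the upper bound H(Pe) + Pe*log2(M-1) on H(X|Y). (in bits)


H(Pe) = -Pe*log2(Pe) - (1-Pe)*log2(1-Pe) = -0.325*log2(0.325) - 0.675*log2(0.675) = 0.526984 + 0.382752 = 0.9097. Pe*log2(M-1) = 0.325*log2(51) = 1.843538. Bound = H(Pe) + Pe*log2(M-1) = 0.526984 + 0.382752 + 1.843538 = 2.7533

2.7533 bits


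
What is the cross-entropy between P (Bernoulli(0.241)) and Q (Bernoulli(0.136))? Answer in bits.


H(P,Q) = -p*log2(q) - (1-p)*log2(1-q). -0.241*log2(0.136) = 0.693675; -0.759*log2(0.864) = 0.160071. H(P,Q) = 0.693675 + 0.160071 = 0.8537

0.8537 bits


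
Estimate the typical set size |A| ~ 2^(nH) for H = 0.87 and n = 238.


log2|A_typical| = nH = 238 * 0.87 = 207.06, so |A_typical| ~ 2^207.06 = 2.144e+62

2.144e+62


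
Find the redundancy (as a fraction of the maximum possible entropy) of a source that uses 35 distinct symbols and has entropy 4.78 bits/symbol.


H_max = log2(K) = log2(35) = 5.1293 bits/symbol. Redundancy = 1 - H/H_max = 1 - 4.78/5.1293 = 1 - 0.9319 = 0.0681

0.0681


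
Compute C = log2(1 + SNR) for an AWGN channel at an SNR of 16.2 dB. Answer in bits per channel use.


SNR_linear = 10^(16.2/10) = 41.6869; C = log2(1 + SNR_linear) = log2(1 + 41.6869) = 5.4157

5.4157 bits/channel use


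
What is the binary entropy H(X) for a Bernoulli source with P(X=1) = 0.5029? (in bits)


H = -p*log2(p) - (1-p)*log2(1-p). -0.5029*log2(0.5029) = 0.498704; -0.4971*log2(0.4971) = 0.501272. H = 0.498704 + 0.501272 = 1.0

1.0 bits


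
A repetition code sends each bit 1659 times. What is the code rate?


Rate = k/n = 1/1659

1/1659


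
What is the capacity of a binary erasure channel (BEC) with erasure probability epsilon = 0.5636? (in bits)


C = 1 - epsilon = 1 - 0.5636 = 0.4364

0.4364 bits


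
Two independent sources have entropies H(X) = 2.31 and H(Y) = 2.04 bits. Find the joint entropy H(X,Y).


For independent variables, H(X,Y) = H(X) + H(Y) = 2.31 + 2.04 = 4.35

4.35 bits


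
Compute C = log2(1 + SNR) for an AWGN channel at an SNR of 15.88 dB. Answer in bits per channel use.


SNR_linear = 10^(15.88/10) = 38.7258; C = log2(1 + SNR_linear) = log2(1 + 38.7258) = 5.312

5.312 bits/channel use


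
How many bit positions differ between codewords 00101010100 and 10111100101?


Count differing positions: ^ . . ^ . ^ ^ . . . ^ = 5 differences

5


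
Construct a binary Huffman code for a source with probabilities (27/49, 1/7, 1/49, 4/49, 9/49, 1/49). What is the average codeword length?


Huffman construction (repeatedly merge the two least-probable nodes; each merge adds 1 bit to every symbol beneath it): 1/49 + 1/49 = 2/49; 2/49 + 4/49 = 6/49; 6/49 + 1/7 = 13/49; 9/49 + 13/49 = 22/49; 22/49 + 27/49 = 1. Resulting codeword lengths (in the order the probabilities were given): (1, 3, 5, 4, 2, 5). L_avg = sum(p_i * l_i) = 27/49*1 + 1/7*3 + 1/49*5 + 4/49*4 + 9/49*2 + 1/49*5 = 92/49 = 1.8776

1.8776 bits


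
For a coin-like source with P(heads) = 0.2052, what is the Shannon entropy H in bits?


H = -p*log2(p) - (1-p)*log2(1-p). -0.2052*log2(0.2052) = 0.468861; -0.7948*log2(0.7948) = 0.263346. H = 0.468861 + 0.263346 = 0.7322

0.7322 bits


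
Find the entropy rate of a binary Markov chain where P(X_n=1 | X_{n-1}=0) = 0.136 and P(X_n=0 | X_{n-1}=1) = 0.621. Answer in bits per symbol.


Stationary distribution: pi_0 = p10/(p01+p10) = 0.8203, pi_1 = 0.1797. Entropy rate H' = pi_0*H(p01) + pi_1*H(p10) = 0.8203*0.5737 + 0.1797*0.9573 = 0.6426

0.6426 bits/symbol


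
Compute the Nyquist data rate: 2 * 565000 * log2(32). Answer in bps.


Rate = 2 * B * log2(M) = 2 * 565000 * 5.0 = 5650000.0

5650000.0 bps


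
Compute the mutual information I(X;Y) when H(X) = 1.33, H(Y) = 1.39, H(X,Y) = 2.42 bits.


I(X;Y) = H(X) + H(Y) - H(X,Y) = 1.33 + 1.39 - 2.42 = 0.3

0.3 bits


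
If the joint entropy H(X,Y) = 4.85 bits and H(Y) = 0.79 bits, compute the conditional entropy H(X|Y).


H(X|Y) = H(X,Y) - H(Y) = 4.85 - 0.79 = 4.06

4.06 bits


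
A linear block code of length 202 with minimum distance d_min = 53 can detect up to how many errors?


Detection capability = d_min - 1 = 53 - 1 = 52

52 errors


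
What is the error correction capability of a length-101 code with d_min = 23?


Correction capability = floor((d-1)/2) = floor((23-1)/2) = 11

11 errors


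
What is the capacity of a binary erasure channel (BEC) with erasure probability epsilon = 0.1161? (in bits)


C = 1 - epsilon = 1 - 0.1161 = 0.8839

0.8839 bits


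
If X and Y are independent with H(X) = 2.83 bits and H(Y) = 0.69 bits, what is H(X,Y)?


For independent variables, H(X,Y) = H(X) + H(Y) = 2.83 + 0.69 = 3.52

3.52 bits


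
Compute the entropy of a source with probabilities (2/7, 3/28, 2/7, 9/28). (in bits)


H = -sum(p_i * log2(p_i)). Terms: -(2/7)*log2(2/7) = 0.516387; -(3/28)*log2(3/28) = 0.345256; -(2/7)*log2(2/7) = 0.516387; -(9/28)*log2(9/28) = 0.526317. H = 0.516387 + 0.345256 + 0.516387 + 0.526317 = 1.9043

1.9043 bits


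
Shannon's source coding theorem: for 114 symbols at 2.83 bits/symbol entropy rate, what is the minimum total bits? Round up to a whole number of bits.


Minimum bits >= n * H = 114 * 2.83 = 322.62, rounded up to a whole number of bits = 323

323 bits


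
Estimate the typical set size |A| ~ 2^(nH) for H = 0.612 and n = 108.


log2|A_typical| = nH = 108 * 0.612 = 66.096, so |A_typical| ~ 2^66.096 = 7.886e+19

7.886e+19


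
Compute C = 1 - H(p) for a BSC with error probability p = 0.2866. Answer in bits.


H(p) = -p*log2(p) - (1-p)*log2(1-p) = -0.2866*log2(0.2866) - 0.7134*log2(0.7134) = 0.516708 + 0.347581 = 0.8643. C = 1 - H(p) = 1 - 0.8643 = 0.1357

0.1357 bits


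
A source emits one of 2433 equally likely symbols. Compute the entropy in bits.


H = log2(n) = log2(2433) = 11.2485

11.2485 bits


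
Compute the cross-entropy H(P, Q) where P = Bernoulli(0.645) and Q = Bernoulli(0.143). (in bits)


H(P,Q) = -p*log2(q) - (1-p)*log2(1-q). -0.645*log2(0.143) = 1.809814; -0.355*log2(0.857) = 0.079035. H(P,Q) = 1.809814 + 0.079035 = 1.8888

1.8888 bits


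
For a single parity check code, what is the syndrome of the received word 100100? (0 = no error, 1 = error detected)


Syndrome = XOR of all bits = 1 XOR 0 XOR 0 XOR 1 XOR 0 XOR 0 = 0

0


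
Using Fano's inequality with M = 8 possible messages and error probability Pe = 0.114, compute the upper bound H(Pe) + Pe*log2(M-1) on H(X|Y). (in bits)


H(Pe) = -Pe*log2(Pe) - (1-Pe)*log2(1-Pe) = -0.114*log2(0.114) - 0.886*log2(0.886) = 0.357150 + 0.154715 = 0.5119. Pe*log2(M-1) = 0.114*log2(7) = 0.320038. Bound = H(Pe) + Pe*log2(M-1) = 0.357150 + 0.154715 + 0.320038 = 0.8319

0.8319 bits


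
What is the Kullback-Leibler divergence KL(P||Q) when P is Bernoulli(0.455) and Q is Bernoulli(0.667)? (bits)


KL = p*log2(p/q) + (1-p)*log2((1-p)/(1-q)) = 0.455*log2(0.455/0.667) + 0.545*log2(0.545/0.333) = 0.1363

0.1363 bits


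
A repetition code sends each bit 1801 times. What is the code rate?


Rate = k/n = 1/1801

1/1801


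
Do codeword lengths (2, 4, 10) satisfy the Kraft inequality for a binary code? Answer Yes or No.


Kraft sum = sum(2^(-l_i)) = 0.3135, need <= 1. Result: satisfied (a binary prefix-free code with these lengths exists)

Yes
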